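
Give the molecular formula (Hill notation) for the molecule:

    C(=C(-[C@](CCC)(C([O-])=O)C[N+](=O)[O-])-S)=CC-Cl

C10H13ClNO4S-

Heavy atoms from the SMILES: 10 C, 1 Cl, 1 N, 4 O, 1 S.
Implicit hydrogens by atom environment:
  4 × C: 2 H each → 8
  4 × C: no H
  2 × O: no H
  2 × O (charge -1): no H
  1 × C: 3 H
  1 × C: 1 H
  1 × Cl: no H
  1 × N (charge +1): no H
  1 × S: 1 H
  Total hydrogens = 13.
Net charge -1.
Molecular formula: C10H13ClNO4S-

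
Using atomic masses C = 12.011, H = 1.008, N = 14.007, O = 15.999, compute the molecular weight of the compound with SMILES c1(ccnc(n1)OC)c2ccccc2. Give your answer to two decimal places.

186.21

Molecular formula: C11H10N2O.
M = 11×12.011 + 10×1.008 + 2×14.007 + 1×15.999 = 186.21 g/mol.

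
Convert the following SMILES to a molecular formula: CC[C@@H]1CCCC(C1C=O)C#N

C10H15NO

Heavy atoms from the SMILES: 10 C, 1 N, 1 O.
Implicit hydrogens by atom environment:
  4 × C: 2 H each → 8
  4 × C: 1 H each → 4
  1 × C: 3 H
  1 × C: no H
  1 × N: no H
  1 × O: no H
  Total hydrogens = 15.
Molecular formula: C10H15NO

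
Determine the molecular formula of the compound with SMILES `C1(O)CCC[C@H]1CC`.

C7H14O

Heavy atoms from the SMILES: 7 C, 1 O.
Implicit hydrogens by atom environment:
  4 × C: 2 H each → 8
  2 × C: 1 H each → 2
  1 × C: 3 H
  1 × O: 1 H
  Total hydrogens = 14.
Molecular formula: C7H14O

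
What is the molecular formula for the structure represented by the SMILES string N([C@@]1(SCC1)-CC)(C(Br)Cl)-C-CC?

Heavy atoms from the SMILES: 1 Br, 9 C, 1 Cl, 1 N, 1 S.
Implicit hydrogens by atom environment:
  5 × C: 2 H each → 10
  2 × C: 3 H each → 6
  1 × Br: no H
  1 × C: 1 H
  1 × C: no H
  1 × Cl: no H
  1 × N: no H
  1 × S: no H
  Total hydrogens = 17.
Molecular formula: C9H17BrClNS

C9H17BrClNS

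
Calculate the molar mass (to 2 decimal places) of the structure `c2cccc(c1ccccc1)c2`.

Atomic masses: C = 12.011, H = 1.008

Molecular formula: C12H10.
M = 12×12.011 + 10×1.008 = 154.21 g/mol.

154.21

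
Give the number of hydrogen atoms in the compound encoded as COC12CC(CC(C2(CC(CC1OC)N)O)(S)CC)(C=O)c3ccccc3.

Hydrogens are implicit in SMILES; fill each atom to its normal valence:
  5 × C: 2 H each → 10
  5 × C (aromatic): 1 H each → 5
  4 × C: no H
  3 × C: 3 H each → 9
  3 × C: 1 H each → 3
  3 × O: no H
  1 × C (aromatic): no H
  1 × N: 2 H
  1 × O: 1 H
  1 × S: 1 H
  Total hydrogens = 31.

31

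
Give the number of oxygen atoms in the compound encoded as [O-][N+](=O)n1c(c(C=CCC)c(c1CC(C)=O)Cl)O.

4

The symbol for oxygen appears 4 times in the SMILES.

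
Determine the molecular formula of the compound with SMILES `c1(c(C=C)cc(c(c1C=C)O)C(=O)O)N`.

Heavy atoms from the SMILES: 11 C, 1 N, 3 O.
Implicit hydrogens by atom environment:
  5 × C (aromatic): no H
  2 × C: 2 H each → 4
  2 × C: 1 H each → 2
  2 × O: 1 H each → 2
  1 × C (aromatic): 1 H
  1 × C: no H
  1 × N: 2 H
  1 × O: no H
  Total hydrogens = 11.
Molecular formula: C11H11NO3

C11H11NO3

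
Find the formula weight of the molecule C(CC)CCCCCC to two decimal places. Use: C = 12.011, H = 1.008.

128.26

Molecular formula: C9H20.
M = 9×12.011 + 20×1.008 = 128.26 g/mol.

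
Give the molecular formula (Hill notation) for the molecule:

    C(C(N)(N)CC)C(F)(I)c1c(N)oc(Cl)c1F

C9H13ClF2IN3O

Heavy atoms from the SMILES: 9 C, 1 Cl, 2 F, 1 I, 3 N, 1 O.
Implicit hydrogens by atom environment:
  4 × C (aromatic): no H
  3 × N: 2 H each → 6
  2 × C: 2 H each → 4
  2 × C: no H
  2 × F: no H
  1 × C: 3 H
  1 × Cl: no H
  1 × I: no H
  1 × O (aromatic): no H
  Total hydrogens = 13.
Molecular formula: C9H13ClF2IN3O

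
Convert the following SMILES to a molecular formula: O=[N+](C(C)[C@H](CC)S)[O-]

Heavy atoms from the SMILES: 5 C, 1 N, 2 O, 1 S.
Implicit hydrogens by atom environment:
  2 × C: 3 H each → 6
  2 × C: 1 H each → 2
  1 × C: 2 H
  1 × N (charge +1): no H
  1 × O: no H
  1 × O (charge -1): no H
  1 × S: 1 H
  Total hydrogens = 11.
Molecular formula: C5H11NO2S

C5H11NO2S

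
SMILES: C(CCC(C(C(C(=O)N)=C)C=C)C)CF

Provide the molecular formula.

C12H20FNO

Heavy atoms from the SMILES: 12 C, 1 F, 1 N, 1 O.
Implicit hydrogens by atom environment:
  6 × C: 2 H each → 12
  3 × C: 1 H each → 3
  2 × C: no H
  1 × C: 3 H
  1 × F: no H
  1 × N: 2 H
  1 × O: no H
  Total hydrogens = 20.
Molecular formula: C12H20FNO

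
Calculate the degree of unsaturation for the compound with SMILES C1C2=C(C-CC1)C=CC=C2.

Molecular formula from the SMILES: C10H12.
DoU = (2C + 2 + N − H − X)/2 = (2·10 + 2 + 0 − 12 − 0)/2 = 10/2 = 5.
(Structurally: 2 ring(s) + 3 π bond(s) = 5.)

5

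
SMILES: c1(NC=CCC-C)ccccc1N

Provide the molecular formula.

Heavy atoms from the SMILES: 11 C, 2 N.
Implicit hydrogens by atom environment:
  4 × C (aromatic): 1 H each → 4
  2 × C: 2 H each → 4
  2 × C: 1 H each → 2
  2 × C (aromatic): no H
  1 × C: 3 H
  1 × N: 2 H
  1 × N: 1 H
  Total hydrogens = 16.
Molecular formula: C11H16N2

C11H16N2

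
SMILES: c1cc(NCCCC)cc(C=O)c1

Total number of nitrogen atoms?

The symbol for nitrogen appears 1 time in the SMILES.

1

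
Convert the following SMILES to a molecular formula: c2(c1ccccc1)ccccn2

Heavy atoms from the SMILES: 11 C, 1 N.
Implicit hydrogens by atom environment:
  9 × C (aromatic): 1 H each → 9
  2 × C (aromatic): no H
  1 × N (aromatic): no H
  Total hydrogens = 9.
Molecular formula: C11H9N

C11H9N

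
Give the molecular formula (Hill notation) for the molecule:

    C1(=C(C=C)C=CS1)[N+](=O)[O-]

Heavy atoms from the SMILES: 6 C, 1 N, 2 O, 1 S.
Implicit hydrogens by atom environment:
  2 × C (aromatic): 1 H each → 2
  2 × C (aromatic): no H
  1 × C: 2 H
  1 × C: 1 H
  1 × N (charge +1): no H
  1 × O: no H
  1 × O (charge -1): no H
  1 × S (aromatic): no H
  Total hydrogens = 5.
Molecular formula: C6H5NO2S

C6H5NO2S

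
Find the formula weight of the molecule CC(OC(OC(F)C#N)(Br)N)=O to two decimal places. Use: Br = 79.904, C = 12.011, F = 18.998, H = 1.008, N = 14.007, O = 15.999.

Molecular formula: C5H6BrFN2O3.
M = 1×79.904 + 5×12.011 + 1×18.998 + 6×1.008 + 2×14.007 + 3×15.999 = 241.02 g/mol.

241.02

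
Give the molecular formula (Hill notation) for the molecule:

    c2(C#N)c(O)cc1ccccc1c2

Heavy atoms from the SMILES: 11 C, 1 N, 1 O.
Implicit hydrogens by atom environment:
  6 × C (aromatic): 1 H each → 6
  4 × C (aromatic): no H
  1 × C: no H
  1 × N: no H
  1 × O: 1 H
  Total hydrogens = 7.
Molecular formula: C11H7NO

C11H7NO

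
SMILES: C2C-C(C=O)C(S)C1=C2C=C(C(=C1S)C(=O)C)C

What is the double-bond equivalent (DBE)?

Molecular formula from the SMILES: C14H16O2S2.
DoU = (2C + 2 + N − H − X)/2 = (2·14 + 2 + 0 − 16 − 0)/2 = 14/2 = 7.
(Structurally: 2 ring(s) + 5 π bond(s) = 7.)

7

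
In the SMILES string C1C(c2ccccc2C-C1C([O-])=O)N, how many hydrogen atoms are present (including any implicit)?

Hydrogens are implicit in SMILES; fill each atom to its normal valence:
  4 × C (aromatic): 1 H each → 4
  2 × C: 2 H each → 4
  2 × C: 1 H each → 2
  2 × C (aromatic): no H
  1 × C: no H
  1 × N: 2 H
  1 × O: no H
  1 × O (charge -1): no H
  Total hydrogens = 12.

12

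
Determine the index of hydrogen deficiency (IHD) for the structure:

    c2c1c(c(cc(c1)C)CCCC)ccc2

7

Molecular formula from the SMILES: C15H18.
DoU = (2C + 2 + N − H − X)/2 = (2·15 + 2 + 0 − 18 − 0)/2 = 14/2 = 7.
(Structurally: 2 ring(s) + 5 π bond(s) = 7.)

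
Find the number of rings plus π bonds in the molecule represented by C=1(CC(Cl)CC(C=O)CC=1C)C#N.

Molecular formula from the SMILES: C10H12ClNO.
DoU = (2C + 2 + N − H − X)/2 = (2·10 + 2 + 1 − 12 − 1)/2 = 10/2 = 5.
(Structurally: 1 ring(s) + 4 π bond(s) = 5.)

5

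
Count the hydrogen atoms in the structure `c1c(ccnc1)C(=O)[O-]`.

4

Hydrogens are implicit in SMILES; fill each atom to its normal valence:
  4 × C (aromatic): 1 H each → 4
  1 × C (aromatic): no H
  1 × C: no H
  1 × N (aromatic): no H
  1 × O: no H
  1 × O (charge -1): no H
  Total hydrogens = 4.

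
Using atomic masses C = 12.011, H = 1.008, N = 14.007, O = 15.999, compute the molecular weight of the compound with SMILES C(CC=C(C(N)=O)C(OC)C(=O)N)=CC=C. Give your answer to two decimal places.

224.26

Molecular formula: C11H16N2O3.
M = 11×12.011 + 16×1.008 + 2×14.007 + 3×15.999 = 224.26 g/mol.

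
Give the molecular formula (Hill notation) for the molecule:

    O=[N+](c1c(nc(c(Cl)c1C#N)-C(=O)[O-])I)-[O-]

C7ClIN3O4-

Heavy atoms from the SMILES: 7 C, 1 Cl, 1 I, 3 N, 4 O.
Implicit hydrogens by atom environment:
  5 × C (aromatic): no H
  2 × C: no H
  2 × O: no H
  2 × O (charge -1): no H
  1 × Cl: no H
  1 × I: no H
  1 × N (aromatic): no H
  1 × N (charge +1): no H
  1 × N: no H
  Total hydrogens = 0.
Net charge -1.
Molecular formula: C7ClIN3O4-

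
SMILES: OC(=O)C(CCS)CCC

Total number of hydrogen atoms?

Hydrogens are implicit in SMILES; fill each atom to its normal valence:
  4 × C: 2 H each → 8
  1 × C: 3 H
  1 × C: 1 H
  1 × C: no H
  1 × O: 1 H
  1 × O: no H
  1 × S: 1 H
  Total hydrogens = 14.

14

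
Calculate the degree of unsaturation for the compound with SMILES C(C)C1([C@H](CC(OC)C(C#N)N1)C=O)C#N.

6

Molecular formula from the SMILES: C11H15N3O2.
DoU = (2C + 2 + N − H − X)/2 = (2·11 + 2 + 3 − 15 − 0)/2 = 12/2 = 6.
(Structurally: 1 ring(s) + 5 π bond(s) = 6.)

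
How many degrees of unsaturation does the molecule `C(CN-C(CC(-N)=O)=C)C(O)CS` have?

2

Molecular formula from the SMILES: C8H16N2O2S.
DoU = (2C + 2 + N − H − X)/2 = (2·8 + 2 + 2 − 16 − 0)/2 = 4/2 = 2.
(Structurally: 0 ring(s) + 2 π bond(s) = 2.)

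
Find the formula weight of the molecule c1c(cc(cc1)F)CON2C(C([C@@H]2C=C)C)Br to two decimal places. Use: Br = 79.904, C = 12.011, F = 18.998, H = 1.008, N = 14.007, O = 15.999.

300.17

Molecular formula: C13H15BrFNO.
M = 1×79.904 + 13×12.011 + 1×18.998 + 15×1.008 + 1×14.007 + 1×15.999 = 300.17 g/mol.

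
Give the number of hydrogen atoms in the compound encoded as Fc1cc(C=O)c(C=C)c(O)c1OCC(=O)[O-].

Hydrogens are implicit in SMILES; fill each atom to its normal valence:
  5 × C (aromatic): no H
  3 × O: no H
  2 × C: 2 H each → 4
  2 × C: 1 H each → 2
  1 × C (aromatic): 1 H
  1 × C: no H
  1 × F: no H
  1 × O: 1 H
  1 × O (charge -1): no H
  Total hydrogens = 8.

8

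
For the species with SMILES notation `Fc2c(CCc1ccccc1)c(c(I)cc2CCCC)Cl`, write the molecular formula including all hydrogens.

Heavy atoms from the SMILES: 18 C, 1 Cl, 1 F, 1 I.
Implicit hydrogens by atom environment:
  6 × C (aromatic): 1 H each → 6
  6 × C (aromatic): no H
  5 × C: 2 H each → 10
  1 × C: 3 H
  1 × Cl: no H
  1 × F: no H
  1 × I: no H
  Total hydrogens = 19.
Molecular formula: C18H19ClFI

C18H19ClFI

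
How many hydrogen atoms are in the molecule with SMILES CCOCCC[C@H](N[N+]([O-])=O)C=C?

16

Hydrogens are implicit in SMILES; fill each atom to its normal valence:
  5 × C: 2 H each → 10
  2 × C: 1 H each → 2
  2 × O: no H
  1 × C: 3 H
  1 × N: 1 H
  1 × N (charge +1): no H
  1 × O (charge -1): no H
  Total hydrogens = 16.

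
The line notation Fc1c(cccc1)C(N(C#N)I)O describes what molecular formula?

Heavy atoms from the SMILES: 8 C, 1 F, 1 I, 2 N, 1 O.
Implicit hydrogens by atom environment:
  4 × C (aromatic): 1 H each → 4
  2 × C (aromatic): no H
  2 × N: no H
  1 × C: 1 H
  1 × C: no H
  1 × F: no H
  1 × I: no H
  1 × O: 1 H
  Total hydrogens = 6.
Molecular formula: C8H6FIN2O

C8H6FIN2O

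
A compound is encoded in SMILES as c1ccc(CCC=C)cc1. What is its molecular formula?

C10H12

Heavy atoms from the SMILES: 10 C.
Implicit hydrogens by atom environment:
  5 × C (aromatic): 1 H each → 5
  3 × C: 2 H each → 6
  1 × C: 1 H
  1 × C (aromatic): no H
  Total hydrogens = 12.
Molecular formula: C10H12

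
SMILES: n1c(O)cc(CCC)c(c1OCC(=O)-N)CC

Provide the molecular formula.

Heavy atoms from the SMILES: 12 C, 2 N, 3 O.
Implicit hydrogens by atom environment:
  4 × C: 2 H each → 8
  4 × C (aromatic): no H
  2 × C: 3 H each → 6
  2 × O: no H
  1 × C (aromatic): 1 H
  1 × C: no H
  1 × N: 2 H
  1 × N (aromatic): no H
  1 × O: 1 H
  Total hydrogens = 18.
Molecular formula: C12H18N2O3

C12H18N2O3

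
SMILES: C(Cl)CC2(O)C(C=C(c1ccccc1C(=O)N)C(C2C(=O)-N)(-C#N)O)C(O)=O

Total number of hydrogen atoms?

18

Hydrogens are implicit in SMILES; fill each atom to its normal valence:
  7 × C: no H
  4 × C (aromatic): 1 H each → 4
  3 × C: 1 H each → 3
  3 × O: 1 H each → 3
  3 × O: no H
  2 × C: 2 H each → 4
  2 × C (aromatic): no H
  2 × N: 2 H each → 4
  1 × Cl: no H
  1 × N: no H
  Total hydrogens = 18.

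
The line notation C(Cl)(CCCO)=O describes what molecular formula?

Heavy atoms from the SMILES: 4 C, 1 Cl, 2 O.
Implicit hydrogens by atom environment:
  3 × C: 2 H each → 6
  1 × C: no H
  1 × Cl: no H
  1 × O: 1 H
  1 × O: no H
  Total hydrogens = 7.
Molecular formula: C4H7ClO2

C4H7ClO2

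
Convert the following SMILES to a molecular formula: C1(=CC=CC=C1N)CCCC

Heavy atoms from the SMILES: 10 C, 1 N.
Implicit hydrogens by atom environment:
  4 × C (aromatic): 1 H each → 4
  3 × C: 2 H each → 6
  2 × C (aromatic): no H
  1 × C: 3 H
  1 × N: 2 H
  Total hydrogens = 15.
Molecular formula: C10H15N

C10H15N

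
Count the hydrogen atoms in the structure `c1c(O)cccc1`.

Hydrogens are implicit in SMILES; fill each atom to its normal valence:
  5 × C (aromatic): 1 H each → 5
  1 × C (aromatic): no H
  1 × O: 1 H
  Total hydrogens = 6.

6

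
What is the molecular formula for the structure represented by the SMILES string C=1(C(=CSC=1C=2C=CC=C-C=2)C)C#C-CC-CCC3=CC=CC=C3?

C23H22S

Heavy atoms from the SMILES: 23 C, 1 S.
Implicit hydrogens by atom environment:
  11 × C (aromatic): 1 H each → 11
  5 × C (aromatic): no H
  4 × C: 2 H each → 8
  2 × C: no H
  1 × C: 3 H
  1 × S (aromatic): no H
  Total hydrogens = 22.
Molecular formula: C23H22S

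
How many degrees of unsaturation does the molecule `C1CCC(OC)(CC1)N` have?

Molecular formula from the SMILES: C7H15NO.
DoU = (2C + 2 + N − H − X)/2 = (2·7 + 2 + 1 − 15 − 0)/2 = 2/2 = 1.
(Structurally: 1 ring(s) + 0 π bond(s) = 1.)

1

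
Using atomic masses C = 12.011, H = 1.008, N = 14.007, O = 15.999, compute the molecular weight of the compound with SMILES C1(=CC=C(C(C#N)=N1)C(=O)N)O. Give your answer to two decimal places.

163.14

Molecular formula: C7H5N3O2.
M = 7×12.011 + 5×1.008 + 3×14.007 + 2×15.999 = 163.14 g/mol.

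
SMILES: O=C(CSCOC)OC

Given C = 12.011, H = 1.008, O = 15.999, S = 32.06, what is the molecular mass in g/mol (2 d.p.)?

Molecular formula: C5H10O3S.
M = 5×12.011 + 10×1.008 + 3×15.999 + 1×32.06 = 150.19 g/mol.

150.19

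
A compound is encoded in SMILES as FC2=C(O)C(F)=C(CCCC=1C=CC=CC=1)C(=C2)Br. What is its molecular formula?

C15H13BrF2O

Heavy atoms from the SMILES: 1 Br, 15 C, 2 F, 1 O.
Implicit hydrogens by atom environment:
  6 × C (aromatic): 1 H each → 6
  6 × C (aromatic): no H
  3 × C: 2 H each → 6
  2 × F: no H
  1 × Br: no H
  1 × O: 1 H
  Total hydrogens = 13.
Molecular formula: C15H13BrF2O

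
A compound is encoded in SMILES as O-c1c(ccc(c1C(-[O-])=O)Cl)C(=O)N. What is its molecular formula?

C8H5ClNO4-

Heavy atoms from the SMILES: 8 C, 1 Cl, 1 N, 4 O.
Implicit hydrogens by atom environment:
  4 × C (aromatic): no H
  2 × C (aromatic): 1 H each → 2
  2 × C: no H
  2 × O: no H
  1 × Cl: no H
  1 × N: 2 H
  1 × O: 1 H
  1 × O (charge -1): no H
  Total hydrogens = 5.
Net charge -1.
Molecular formula: C8H5ClNO4-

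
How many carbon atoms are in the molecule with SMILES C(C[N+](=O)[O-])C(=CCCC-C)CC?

10

The symbol for carbon appears 10 times in the SMILES.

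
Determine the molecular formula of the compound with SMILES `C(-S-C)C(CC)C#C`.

C7H12S

Heavy atoms from the SMILES: 7 C, 1 S.
Implicit hydrogens by atom environment:
  2 × C: 3 H each → 6
  2 × C: 2 H each → 4
  2 × C: 1 H each → 2
  1 × C: no H
  1 × S: no H
  Total hydrogens = 12.
Molecular formula: C7H12S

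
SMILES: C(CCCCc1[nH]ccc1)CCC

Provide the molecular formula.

C12H21N

Heavy atoms from the SMILES: 12 C, 1 N.
Implicit hydrogens by atom environment:
  7 × C: 2 H each → 14
  3 × C (aromatic): 1 H each → 3
  1 × C: 3 H
  1 × C (aromatic): no H
  1 × N (aromatic): 1 H
  Total hydrogens = 21.
Molecular formula: C12H21N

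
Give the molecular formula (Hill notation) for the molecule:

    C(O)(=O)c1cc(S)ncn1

C5H4N2O2S

Heavy atoms from the SMILES: 5 C, 2 N, 2 O, 1 S.
Implicit hydrogens by atom environment:
  2 × C (aromatic): 1 H each → 2
  2 × C (aromatic): no H
  2 × N (aromatic): no H
  1 × C: no H
  1 × O: 1 H
  1 × O: no H
  1 × S: 1 H
  Total hydrogens = 4.
Molecular formula: C5H4N2O2S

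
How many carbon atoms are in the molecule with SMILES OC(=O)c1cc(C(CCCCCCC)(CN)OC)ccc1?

The symbol for carbon appears 17 times in the SMILES. Lowercase c denotes aromatic carbon and counts toward C.

17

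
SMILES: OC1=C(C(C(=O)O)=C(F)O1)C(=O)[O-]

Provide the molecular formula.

Heavy atoms from the SMILES: 6 C, 1 F, 6 O.
Implicit hydrogens by atom environment:
  4 × C (aromatic): no H
  2 × C: no H
  2 × O: 1 H each → 2
  2 × O: no H
  1 × F: no H
  1 × O (aromatic): no H
  1 × O (charge -1): no H
  Total hydrogens = 2.
Net charge -1.
Molecular formula: C6H2FO6-

C6H2FO6-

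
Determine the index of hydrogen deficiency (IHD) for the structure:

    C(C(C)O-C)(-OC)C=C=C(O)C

2

Molecular formula from the SMILES: C9H16O3.
DoU = (2C + 2 + N − H − X)/2 = (2·9 + 2 + 0 − 16 − 0)/2 = 4/2 = 2.
(Structurally: 0 ring(s) + 2 π bond(s) = 2.)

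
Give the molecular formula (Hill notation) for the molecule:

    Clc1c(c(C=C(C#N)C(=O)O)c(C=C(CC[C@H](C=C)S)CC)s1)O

Heavy atoms from the SMILES: 17 C, 1 Cl, 1 N, 3 O, 2 S.
Implicit hydrogens by atom environment:
  4 × C: 2 H each → 8
  4 × C: 1 H each → 4
  4 × C (aromatic): no H
  4 × C: no H
  2 × O: 1 H each → 2
  1 × C: 3 H
  1 × Cl: no H
  1 × N: no H
  1 × O: no H
  1 × S: 1 H
  1 × S (aromatic): no H
  Total hydrogens = 18.
Molecular formula: C17H18ClNO3S2

C17H18ClNO3S2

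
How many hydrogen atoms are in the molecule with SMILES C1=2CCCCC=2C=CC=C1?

Hydrogens are implicit in SMILES; fill each atom to its normal valence:
  4 × C: 2 H each → 8
  4 × C (aromatic): 1 H each → 4
  2 × C (aromatic): no H
  Total hydrogens = 12.

12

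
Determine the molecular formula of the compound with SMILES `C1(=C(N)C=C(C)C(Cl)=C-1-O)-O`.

Heavy atoms from the SMILES: 7 C, 1 Cl, 1 N, 2 O.
Implicit hydrogens by atom environment:
  5 × C (aromatic): no H
  2 × O: 1 H each → 2
  1 × C: 3 H
  1 × C (aromatic): 1 H
  1 × Cl: no H
  1 × N: 2 H
  Total hydrogens = 8.
Molecular formula: C7H8ClNO2

C7H8ClNO2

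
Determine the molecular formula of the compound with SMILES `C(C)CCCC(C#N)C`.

Heavy atoms from the SMILES: 8 C, 1 N.
Implicit hydrogens by atom environment:
  4 × C: 2 H each → 8
  2 × C: 3 H each → 6
  1 × C: 1 H
  1 × C: no H
  1 × N: no H
  Total hydrogens = 15.
Molecular formula: C8H15N

C8H15N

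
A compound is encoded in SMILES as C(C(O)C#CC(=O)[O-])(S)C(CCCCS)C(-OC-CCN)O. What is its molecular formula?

Heavy atoms from the SMILES: 14 C, 1 N, 5 O, 2 S.
Implicit hydrogens by atom environment:
  7 × C: 2 H each → 14
  4 × C: 1 H each → 4
  3 × C: no H
  2 × O: 1 H each → 2
  2 × O: no H
  2 × S: 1 H each → 2
  1 × N: 2 H
  1 × O (charge -1): no H
  Total hydrogens = 24.
Net charge -1.
Molecular formula: C14H24NO5S2-

C14H24NO5S2-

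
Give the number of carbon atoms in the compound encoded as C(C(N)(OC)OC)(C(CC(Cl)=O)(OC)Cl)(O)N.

8

The symbol for carbon appears 8 times in the SMILES. (Cl is a single chlorine, not C + l.)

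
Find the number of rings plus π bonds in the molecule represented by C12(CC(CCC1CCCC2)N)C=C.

Molecular formula from the SMILES: C12H21N.
DoU = (2C + 2 + N − H − X)/2 = (2·12 + 2 + 1 − 21 − 0)/2 = 6/2 = 3.
(Structurally: 2 ring(s) + 1 π bond(s) = 3.)

3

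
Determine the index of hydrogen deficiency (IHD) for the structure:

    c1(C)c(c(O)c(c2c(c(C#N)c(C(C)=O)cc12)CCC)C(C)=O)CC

Molecular formula from the SMILES: C21H23NO3.
DoU = (2C + 2 + N − H − X)/2 = (2·21 + 2 + 1 − 23 − 0)/2 = 22/2 = 11.
(Structurally: 2 ring(s) + 9 π bond(s) = 11.)

11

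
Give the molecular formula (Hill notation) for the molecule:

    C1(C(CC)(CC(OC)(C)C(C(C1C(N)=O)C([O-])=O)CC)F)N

C15H26FN2O4-

Heavy atoms from the SMILES: 15 C, 1 F, 2 N, 4 O.
Implicit hydrogens by atom environment:
  4 × C: 3 H each → 12
  4 × C: 1 H each → 4
  4 × C: no H
  3 × C: 2 H each → 6
  3 × O: no H
  2 × N: 2 H each → 4
  1 × F: no H
  1 × O (charge -1): no H
  Total hydrogens = 26.
Net charge -1.
Molecular formula: C15H26FN2O4-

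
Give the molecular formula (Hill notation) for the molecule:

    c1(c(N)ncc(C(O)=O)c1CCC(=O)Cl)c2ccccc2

C15H13ClN2O3

Heavy atoms from the SMILES: 15 C, 1 Cl, 2 N, 3 O.
Implicit hydrogens by atom environment:
  6 × C (aromatic): 1 H each → 6
  5 × C (aromatic): no H
  2 × C: 2 H each → 4
  2 × C: no H
  2 × O: no H
  1 × Cl: no H
  1 × N: 2 H
  1 × N (aromatic): no H
  1 × O: 1 H
  Total hydrogens = 13.
Molecular formula: C15H13ClN2O3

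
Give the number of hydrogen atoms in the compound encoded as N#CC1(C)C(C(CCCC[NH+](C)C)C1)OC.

25

Hydrogens are implicit in SMILES; fill each atom to its normal valence:
  5 × C: 2 H each → 10
  4 × C: 3 H each → 12
  2 × C: 1 H each → 2
  2 × C: no H
  1 × N (charge +1): 1 H
  1 × N: no H
  1 × O: no H
  Total hydrogens = 25.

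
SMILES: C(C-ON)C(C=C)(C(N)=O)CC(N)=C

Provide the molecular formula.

Heavy atoms from the SMILES: 9 C, 3 N, 2 O.
Implicit hydrogens by atom environment:
  5 × C: 2 H each → 10
  3 × C: no H
  3 × N: 2 H each → 6
  2 × O: no H
  1 × C: 1 H
  Total hydrogens = 17.
Molecular formula: C9H17N3O2

C9H17N3O2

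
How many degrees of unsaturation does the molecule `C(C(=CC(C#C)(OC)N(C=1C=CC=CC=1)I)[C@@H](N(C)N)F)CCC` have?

Molecular formula from the SMILES: C18H25FIN3O.
DoU = (2C + 2 + N − H − X)/2 = (2·18 + 2 + 3 − 25 − 2)/2 = 14/2 = 7.
(Structurally: 1 ring(s) + 6 π bond(s) = 7.)

7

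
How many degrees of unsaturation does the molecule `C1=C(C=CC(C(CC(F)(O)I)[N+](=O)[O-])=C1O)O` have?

5

Molecular formula from the SMILES: C9H9FINO5.
DoU = (2C + 2 + N − H − X)/2 = (2·9 + 2 + 1 − 9 − 2)/2 = 10/2 = 5.
(Structurally: 1 ring(s) + 4 π bond(s) = 5.)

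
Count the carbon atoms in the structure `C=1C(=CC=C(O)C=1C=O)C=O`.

The symbol for carbon appears 8 times in the SMILES.

8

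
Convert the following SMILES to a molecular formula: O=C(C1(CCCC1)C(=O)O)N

Heavy atoms from the SMILES: 7 C, 1 N, 3 O.
Implicit hydrogens by atom environment:
  4 × C: 2 H each → 8
  3 × C: no H
  2 × O: no H
  1 × N: 2 H
  1 × O: 1 H
  Total hydrogens = 11.
Molecular formula: C7H11NO3

C7H11NO3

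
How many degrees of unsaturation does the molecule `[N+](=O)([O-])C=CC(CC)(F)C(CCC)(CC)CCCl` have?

Molecular formula from the SMILES: C13H23ClFNO2.
DoU = (2C + 2 + N − H − X)/2 = (2·13 + 2 + 1 − 23 − 2)/2 = 4/2 = 2.
(Structurally: 0 ring(s) + 2 π bond(s) = 2.)

2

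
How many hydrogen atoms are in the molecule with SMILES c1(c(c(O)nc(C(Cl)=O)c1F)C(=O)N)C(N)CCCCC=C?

17

Hydrogens are implicit in SMILES; fill each atom to its normal valence:
  5 × C: 2 H each → 10
  5 × C (aromatic): no H
  2 × C: 1 H each → 2
  2 × C: no H
  2 × N: 2 H each → 4
  2 × O: no H
  1 × Cl: no H
  1 × F: no H
  1 × N (aromatic): no H
  1 × O: 1 H
  Total hydrogens = 17.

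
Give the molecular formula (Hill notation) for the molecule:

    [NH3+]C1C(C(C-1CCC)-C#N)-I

Heavy atoms from the SMILES: 8 C, 1 I, 2 N.
Implicit hydrogens by atom environment:
  4 × C: 1 H each → 4
  2 × C: 2 H each → 4
  1 × C: 3 H
  1 × C: no H
  1 × I: no H
  1 × N (charge +1): 3 H
  1 × N: no H
  Total hydrogens = 14.
Net charge +1.
Molecular formula: C8H14IN2+

C8H14IN2+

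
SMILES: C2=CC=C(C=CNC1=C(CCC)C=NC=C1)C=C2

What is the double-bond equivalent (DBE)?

Molecular formula from the SMILES: C16H18N2.
DoU = (2C + 2 + N − H − X)/2 = (2·16 + 2 + 2 − 18 − 0)/2 = 18/2 = 9.
(Structurally: 2 ring(s) + 7 π bond(s) = 9.)

9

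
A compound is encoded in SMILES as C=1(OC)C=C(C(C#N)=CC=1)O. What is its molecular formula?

Heavy atoms from the SMILES: 8 C, 1 N, 2 O.
Implicit hydrogens by atom environment:
  3 × C (aromatic): 1 H each → 3
  3 × C (aromatic): no H
  1 × C: 3 H
  1 × C: no H
  1 × N: no H
  1 × O: 1 H
  1 × O: no H
  Total hydrogens = 7.
Molecular formula: C8H7NO2

C8H7NO2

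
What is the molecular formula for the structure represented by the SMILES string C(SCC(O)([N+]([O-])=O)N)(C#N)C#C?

C6H7N3O3S

Heavy atoms from the SMILES: 6 C, 3 N, 3 O, 1 S.
Implicit hydrogens by atom environment:
  3 × C: no H
  2 × C: 1 H each → 2
  1 × C: 2 H
  1 × N: 2 H
  1 × N (charge +1): no H
  1 × N: no H
  1 × O: 1 H
  1 × O: no H
  1 × O (charge -1): no H
  1 × S: no H
  Total hydrogens = 7.
Molecular formula: C6H7N3O3S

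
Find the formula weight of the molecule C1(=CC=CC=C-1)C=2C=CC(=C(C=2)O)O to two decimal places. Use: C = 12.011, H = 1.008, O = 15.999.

Molecular formula: C12H10O2.
M = 12×12.011 + 10×1.008 + 2×15.999 = 186.21 g/mol.

186.21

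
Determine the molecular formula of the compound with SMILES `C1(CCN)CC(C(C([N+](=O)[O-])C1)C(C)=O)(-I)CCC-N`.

Heavy atoms from the SMILES: 13 C, 1 I, 3 N, 3 O.
Implicit hydrogens by atom environment:
  7 × C: 2 H each → 14
  3 × C: 1 H each → 3
  2 × C: no H
  2 × N: 2 H each → 4
  2 × O: no H
  1 × C: 3 H
  1 × I: no H
  1 × N (charge +1): no H
  1 × O (charge -1): no H
  Total hydrogens = 24.
Molecular formula: C13H24IN3O3

C13H24IN3O3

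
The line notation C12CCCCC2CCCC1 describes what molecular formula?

C10H18

Heavy atoms from the SMILES: 10 C.
Implicit hydrogens by atom environment:
  8 × C: 2 H each → 16
  2 × C: 1 H each → 2
  Total hydrogens = 18.
Molecular formula: C10H18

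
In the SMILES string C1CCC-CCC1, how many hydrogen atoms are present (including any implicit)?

14

Hydrogens are implicit in SMILES; fill each atom to its normal valence:
  7 × C: 2 H each → 14
  Total hydrogens = 14.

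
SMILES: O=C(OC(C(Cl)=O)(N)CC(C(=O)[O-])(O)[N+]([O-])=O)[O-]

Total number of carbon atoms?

6

The symbol for carbon appears 6 times in the SMILES. (Cl is a single chlorine, not C + l.)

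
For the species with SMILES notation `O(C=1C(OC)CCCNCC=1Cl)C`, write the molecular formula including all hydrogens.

C9H16ClNO2

Heavy atoms from the SMILES: 9 C, 1 Cl, 1 N, 2 O.
Implicit hydrogens by atom environment:
  4 × C: 2 H each → 8
  2 × C: 3 H each → 6
  2 × C: no H
  2 × O: no H
  1 × C: 1 H
  1 × Cl: no H
  1 × N: 1 H
  Total hydrogens = 16.
Molecular formula: C9H16ClNO2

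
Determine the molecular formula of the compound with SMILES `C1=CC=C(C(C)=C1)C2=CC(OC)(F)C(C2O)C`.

C14H17FO2

Heavy atoms from the SMILES: 14 C, 1 F, 2 O.
Implicit hydrogens by atom environment:
  4 × C (aromatic): 1 H each → 4
  3 × C: 3 H each → 9
  3 × C: 1 H each → 3
  2 × C: no H
  2 × C (aromatic): no H
  1 × F: no H
  1 × O: 1 H
  1 × O: no H
  Total hydrogens = 17.
Molecular formula: C14H17FO2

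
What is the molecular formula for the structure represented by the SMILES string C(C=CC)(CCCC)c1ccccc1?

C14H20

Heavy atoms from the SMILES: 14 C.
Implicit hydrogens by atom environment:
  5 × C (aromatic): 1 H each → 5
  3 × C: 2 H each → 6
  3 × C: 1 H each → 3
  2 × C: 3 H each → 6
  1 × C (aromatic): no H
  Total hydrogens = 20.
Molecular formula: C14H20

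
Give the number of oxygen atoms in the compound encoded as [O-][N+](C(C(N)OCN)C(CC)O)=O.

4

The symbol for oxygen appears 4 times in the SMILES.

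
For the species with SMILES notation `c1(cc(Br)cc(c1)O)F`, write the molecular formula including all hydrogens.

Heavy atoms from the SMILES: 1 Br, 6 C, 1 F, 1 O.
Implicit hydrogens by atom environment:
  3 × C (aromatic): 1 H each → 3
  3 × C (aromatic): no H
  1 × Br: no H
  1 × F: no H
  1 × O: 1 H
  Total hydrogens = 4.
Molecular formula: C6H4BrFO

C6H4BrFO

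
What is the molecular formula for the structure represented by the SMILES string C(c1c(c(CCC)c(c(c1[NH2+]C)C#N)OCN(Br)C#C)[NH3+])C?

[C16H23BrN4O]2+

Heavy atoms from the SMILES: 1 Br, 16 C, 4 N, 1 O.
Implicit hydrogens by atom environment:
  6 × C (aromatic): no H
  4 × C: 2 H each → 8
  3 × C: 3 H each → 9
  2 × C: no H
  2 × N: no H
  1 × Br: no H
  1 × C: 1 H
  1 × N (charge +1): 3 H
  1 × N (charge +1): 2 H
  1 × O: no H
  Total hydrogens = 23.
Net charge +2.
Molecular formula: [C16H23BrN4O]2+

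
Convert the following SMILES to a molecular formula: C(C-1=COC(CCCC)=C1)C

C10H16O

Heavy atoms from the SMILES: 10 C, 1 O.
Implicit hydrogens by atom environment:
  4 × C: 2 H each → 8
  2 × C: 3 H each → 6
  2 × C (aromatic): 1 H each → 2
  2 × C (aromatic): no H
  1 × O (aromatic): no H
  Total hydrogens = 16.
Molecular formula: C10H16O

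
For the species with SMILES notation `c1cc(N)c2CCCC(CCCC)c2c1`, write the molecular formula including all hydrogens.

C14H21N

Heavy atoms from the SMILES: 14 C, 1 N.
Implicit hydrogens by atom environment:
  6 × C: 2 H each → 12
  3 × C (aromatic): 1 H each → 3
  3 × C (aromatic): no H
  1 × C: 3 H
  1 × C: 1 H
  1 × N: 2 H
  Total hydrogens = 21.
Molecular formula: C14H21N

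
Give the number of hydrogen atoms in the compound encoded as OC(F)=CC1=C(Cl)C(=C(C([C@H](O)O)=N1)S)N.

8

Hydrogens are implicit in SMILES; fill each atom to its normal valence:
  5 × C (aromatic): no H
  3 × O: 1 H each → 3
  2 × C: 1 H each → 2
  1 × C: no H
  1 × Cl: no H
  1 × F: no H
  1 × N: 2 H
  1 × N (aromatic): no H
  1 × S: 1 H
  Total hydrogens = 8.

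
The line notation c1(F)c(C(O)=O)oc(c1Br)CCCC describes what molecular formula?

Heavy atoms from the SMILES: 1 Br, 9 C, 1 F, 3 O.
Implicit hydrogens by atom environment:
  4 × C (aromatic): no H
  3 × C: 2 H each → 6
  1 × Br: no H
  1 × C: 3 H
  1 × C: no H
  1 × F: no H
  1 × O: 1 H
  1 × O (aromatic): no H
  1 × O: no H
  Total hydrogens = 10.
Molecular formula: C9H10BrFO3

C9H10BrFO3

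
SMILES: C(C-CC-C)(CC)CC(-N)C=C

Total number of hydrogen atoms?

Hydrogens are implicit in SMILES; fill each atom to its normal valence:
  6 × C: 2 H each → 12
  3 × C: 1 H each → 3
  2 × C: 3 H each → 6
  1 × N: 2 H
  Total hydrogens = 23.

23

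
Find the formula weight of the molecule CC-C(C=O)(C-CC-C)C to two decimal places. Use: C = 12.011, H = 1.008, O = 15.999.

Molecular formula: C9H18O.
M = 9×12.011 + 18×1.008 + 1×15.999 = 142.24 g/mol.

142.24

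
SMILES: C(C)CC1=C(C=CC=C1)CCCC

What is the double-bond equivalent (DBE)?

4

Molecular formula from the SMILES: C13H20.
DoU = (2C + 2 + N − H − X)/2 = (2·13 + 2 + 0 − 20 − 0)/2 = 8/2 = 4.
(Structurally: 1 ring(s) + 3 π bond(s) = 4.)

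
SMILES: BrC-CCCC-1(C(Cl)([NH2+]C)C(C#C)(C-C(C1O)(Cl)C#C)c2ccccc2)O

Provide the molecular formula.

Heavy atoms from the SMILES: 1 Br, 21 C, 2 Cl, 1 N, 2 O.
Implicit hydrogens by atom environment:
  6 × C: no H
  5 × C: 2 H each → 10
  5 × C (aromatic): 1 H each → 5
  3 × C: 1 H each → 3
  2 × Cl: no H
  2 × O: 1 H each → 2
  1 × Br: no H
  1 × C: 3 H
  1 × C (aromatic): no H
  1 × N (charge +1): 2 H
  Total hydrogens = 25.
Net charge +1.
Molecular formula: C21H25BrCl2NO2+

C21H25BrCl2NO2+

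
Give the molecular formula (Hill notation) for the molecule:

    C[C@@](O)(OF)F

Heavy atoms from the SMILES: 2 C, 2 F, 2 O.
Implicit hydrogens by atom environment:
  2 × F: no H
  1 × C: 3 H
  1 × C: no H
  1 × O: 1 H
  1 × O: no H
  Total hydrogens = 4.
Molecular formula: C2H4F2O2

C2H4F2O2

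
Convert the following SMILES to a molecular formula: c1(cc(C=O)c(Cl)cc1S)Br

Heavy atoms from the SMILES: 1 Br, 7 C, 1 Cl, 1 O, 1 S.
Implicit hydrogens by atom environment:
  4 × C (aromatic): no H
  2 × C (aromatic): 1 H each → 2
  1 × Br: no H
  1 × C: 1 H
  1 × Cl: no H
  1 × O: no H
  1 × S: 1 H
  Total hydrogens = 4.
Molecular formula: C7H4BrClOS

C7H4BrClOS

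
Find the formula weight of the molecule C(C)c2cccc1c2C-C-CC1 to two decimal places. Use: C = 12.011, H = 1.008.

Molecular formula: C12H16.
M = 12×12.011 + 16×1.008 = 160.26 g/mol.

160.26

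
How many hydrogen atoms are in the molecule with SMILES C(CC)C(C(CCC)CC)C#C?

22

Hydrogens are implicit in SMILES; fill each atom to its normal valence:
  5 × C: 2 H each → 10
  3 × C: 3 H each → 9
  3 × C: 1 H each → 3
  1 × C: no H
  Total hydrogens = 22.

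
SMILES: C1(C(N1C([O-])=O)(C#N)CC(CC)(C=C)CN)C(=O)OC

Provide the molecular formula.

Heavy atoms from the SMILES: 13 C, 3 N, 4 O.
Implicit hydrogens by atom environment:
  5 × C: no H
  4 × C: 2 H each → 8
  3 × O: no H
  2 × C: 3 H each → 6
  2 × C: 1 H each → 2
  2 × N: no H
  1 × N: 2 H
  1 × O (charge -1): no H
  Total hydrogens = 18.
Net charge -1.
Molecular formula: C13H18N3O4-

C13H18N3O4-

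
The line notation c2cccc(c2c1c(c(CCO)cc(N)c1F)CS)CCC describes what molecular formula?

C18H22FNOS

Heavy atoms from the SMILES: 18 C, 1 F, 1 N, 1 O, 1 S.
Implicit hydrogens by atom environment:
  7 × C (aromatic): no H
  5 × C: 2 H each → 10
  5 × C (aromatic): 1 H each → 5
  1 × C: 3 H
  1 × F: no H
  1 × N: 2 H
  1 × O: 1 H
  1 × S: 1 H
  Total hydrogens = 22.
Molecular formula: C18H22FNOS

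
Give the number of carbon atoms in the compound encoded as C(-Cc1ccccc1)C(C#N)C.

11

The symbol for carbon appears 11 times in the SMILES. Lowercase c denotes aromatic carbon and counts toward C.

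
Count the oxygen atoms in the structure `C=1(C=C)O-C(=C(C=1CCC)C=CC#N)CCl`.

1

The symbol for oxygen appears 1 time in the SMILES.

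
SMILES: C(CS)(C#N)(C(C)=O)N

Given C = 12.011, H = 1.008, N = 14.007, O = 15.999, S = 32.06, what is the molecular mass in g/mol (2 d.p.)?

144.19

Molecular formula: C5H8N2OS.
M = 5×12.011 + 8×1.008 + 2×14.007 + 1×15.999 + 1×32.06 = 144.19 g/mol.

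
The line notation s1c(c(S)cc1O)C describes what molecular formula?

Heavy atoms from the SMILES: 5 C, 1 O, 2 S.
Implicit hydrogens by atom environment:
  3 × C (aromatic): no H
  1 × C: 3 H
  1 × C (aromatic): 1 H
  1 × O: 1 H
  1 × S: 1 H
  1 × S (aromatic): no H
  Total hydrogens = 6.
Molecular formula: C5H6OS2

C5H6OS2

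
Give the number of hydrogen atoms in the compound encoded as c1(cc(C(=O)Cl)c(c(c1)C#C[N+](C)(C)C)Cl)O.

Hydrogens are implicit in SMILES; fill each atom to its normal valence:
  4 × C (aromatic): no H
  3 × C: 3 H each → 9
  3 × C: no H
  2 × C (aromatic): 1 H each → 2
  2 × Cl: no H
  1 × N (charge +1): no H
  1 × O: 1 H
  1 × O: no H
  Total hydrogens = 12.

12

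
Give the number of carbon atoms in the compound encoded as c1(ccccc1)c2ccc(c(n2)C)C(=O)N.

The symbol for carbon appears 13 times in the SMILES. Lowercase c denotes aromatic carbon and counts toward C.

13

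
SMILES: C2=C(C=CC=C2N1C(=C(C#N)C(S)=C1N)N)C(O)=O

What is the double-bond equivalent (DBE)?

10

Molecular formula from the SMILES: C12H10N4O2S.
DoU = (2C + 2 + N − H − X)/2 = (2·12 + 2 + 4 − 10 − 0)/2 = 20/2 = 10.
(Structurally: 2 ring(s) + 8 π bond(s) = 10.)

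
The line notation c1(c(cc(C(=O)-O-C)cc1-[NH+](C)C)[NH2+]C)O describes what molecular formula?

[C11H18N2O3]2+

Heavy atoms from the SMILES: 11 C, 2 N, 3 O.
Implicit hydrogens by atom environment:
  4 × C: 3 H each → 12
  4 × C (aromatic): no H
  2 × C (aromatic): 1 H each → 2
  2 × O: no H
  1 × C: no H
  1 × N (charge +1): 2 H
  1 × N (charge +1): 1 H
  1 × O: 1 H
  Total hydrogens = 18.
Net charge +2.
Molecular formula: [C11H18N2O3]2+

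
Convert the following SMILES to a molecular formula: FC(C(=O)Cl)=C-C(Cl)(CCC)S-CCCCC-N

C12H20Cl2FNOS

Heavy atoms from the SMILES: 12 C, 2 Cl, 1 F, 1 N, 1 O, 1 S.
Implicit hydrogens by atom environment:
  7 × C: 2 H each → 14
  3 × C: no H
  2 × Cl: no H
  1 × C: 3 H
  1 × C: 1 H
  1 × F: no H
  1 × N: 2 H
  1 × O: no H
  1 × S: no H
  Total hydrogens = 20.
Molecular formula: C12H20Cl2FNOS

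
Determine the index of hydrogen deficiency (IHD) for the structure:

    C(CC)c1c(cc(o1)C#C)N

Molecular formula from the SMILES: C9H11NO.
DoU = (2C + 2 + N − H − X)/2 = (2·9 + 2 + 1 − 11 − 0)/2 = 10/2 = 5.
(Structurally: 1 ring(s) + 4 π bond(s) = 5.)

5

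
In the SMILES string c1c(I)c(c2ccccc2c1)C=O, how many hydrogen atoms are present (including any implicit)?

7

Hydrogens are implicit in SMILES; fill each atom to its normal valence:
  6 × C (aromatic): 1 H each → 6
  4 × C (aromatic): no H
  1 × C: 1 H
  1 × I: no H
  1 × O: no H
  Total hydrogens = 7.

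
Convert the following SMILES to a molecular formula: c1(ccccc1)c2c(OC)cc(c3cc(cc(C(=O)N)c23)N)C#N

C19H15N3O2

Heavy atoms from the SMILES: 19 C, 3 N, 2 O.
Implicit hydrogens by atom environment:
  8 × C (aromatic): 1 H each → 8
  8 × C (aromatic): no H
  2 × C: no H
  2 × N: 2 H each → 4
  2 × O: no H
  1 × C: 3 H
  1 × N: no H
  Total hydrogens = 15.
Molecular formula: C19H15N3O2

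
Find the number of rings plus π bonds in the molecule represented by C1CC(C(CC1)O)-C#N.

Molecular formula from the SMILES: C7H11NO.
DoU = (2C + 2 + N − H − X)/2 = (2·7 + 2 + 1 − 11 − 0)/2 = 6/2 = 3.
(Structurally: 1 ring(s) + 2 π bond(s) = 3.)

3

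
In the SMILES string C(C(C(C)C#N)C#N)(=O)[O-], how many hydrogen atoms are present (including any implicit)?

Hydrogens are implicit in SMILES; fill each atom to its normal valence:
  3 × C: no H
  2 × C: 1 H each → 2
  2 × N: no H
  1 × C: 3 H
  1 × O: no H
  1 × O (charge -1): no H
  Total hydrogens = 5.

5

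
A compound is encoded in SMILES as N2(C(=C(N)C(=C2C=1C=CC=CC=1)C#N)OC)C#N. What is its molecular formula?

Heavy atoms from the SMILES: 13 C, 4 N, 1 O.
Implicit hydrogens by atom environment:
  5 × C (aromatic): 1 H each → 5
  5 × C (aromatic): no H
  2 × C: no H
  2 × N: no H
  1 × C: 3 H
  1 × N: 2 H
  1 × N (aromatic): no H
  1 × O: no H
  Total hydrogens = 10.
Molecular formula: C13H10N4O

C13H10N4O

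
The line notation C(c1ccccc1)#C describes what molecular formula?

Heavy atoms from the SMILES: 8 C.
Implicit hydrogens by atom environment:
  5 × C (aromatic): 1 H each → 5
  1 × C: 1 H
  1 × C (aromatic): no H
  1 × C: no H
  Total hydrogens = 6.
Molecular formula: C8H6

C8H6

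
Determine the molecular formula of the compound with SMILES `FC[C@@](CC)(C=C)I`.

C6H10FI

Heavy atoms from the SMILES: 6 C, 1 F, 1 I.
Implicit hydrogens by atom environment:
  3 × C: 2 H each → 6
  1 × C: 3 H
  1 × C: 1 H
  1 × C: no H
  1 × F: no H
  1 × I: no H
  Total hydrogens = 10.
Molecular formula: C6H10FI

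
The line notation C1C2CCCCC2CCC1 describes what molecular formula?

Heavy atoms from the SMILES: 10 C.
Implicit hydrogens by atom environment:
  8 × C: 2 H each → 16
  2 × C: 1 H each → 2
  Total hydrogens = 18.
Molecular formula: C10H18

C10H18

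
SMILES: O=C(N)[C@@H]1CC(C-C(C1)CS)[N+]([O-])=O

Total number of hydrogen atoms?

14

Hydrogens are implicit in SMILES; fill each atom to its normal valence:
  4 × C: 2 H each → 8
  3 × C: 1 H each → 3
  2 × O: no H
  1 × C: no H
  1 × N: 2 H
  1 × N (charge +1): no H
  1 × O (charge -1): no H
  1 × S: 1 H
  Total hydrogens = 14.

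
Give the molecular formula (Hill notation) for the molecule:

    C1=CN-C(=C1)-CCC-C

C8H13N

Heavy atoms from the SMILES: 8 C, 1 N.
Implicit hydrogens by atom environment:
  3 × C: 2 H each → 6
  3 × C (aromatic): 1 H each → 3
  1 × C: 3 H
  1 × C (aromatic): no H
  1 × N (aromatic): 1 H
  Total hydrogens = 13.
Molecular formula: C8H13N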